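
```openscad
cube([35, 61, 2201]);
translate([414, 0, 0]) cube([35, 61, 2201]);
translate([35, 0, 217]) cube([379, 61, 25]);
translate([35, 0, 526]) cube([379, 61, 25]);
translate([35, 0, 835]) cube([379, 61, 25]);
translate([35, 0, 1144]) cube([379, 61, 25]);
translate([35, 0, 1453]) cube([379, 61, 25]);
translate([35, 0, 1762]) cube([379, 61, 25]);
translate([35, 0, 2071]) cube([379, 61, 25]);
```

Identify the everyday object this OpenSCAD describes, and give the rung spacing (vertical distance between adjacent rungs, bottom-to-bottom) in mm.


A ladder. The rung spacing is 309 mm.

Two tall 35×61 posts with 7 short bars between them — a ladder. Adjacent rungs sit at z = 217 and z = 526, so the spacing is 526 − 217 = 309 mm.


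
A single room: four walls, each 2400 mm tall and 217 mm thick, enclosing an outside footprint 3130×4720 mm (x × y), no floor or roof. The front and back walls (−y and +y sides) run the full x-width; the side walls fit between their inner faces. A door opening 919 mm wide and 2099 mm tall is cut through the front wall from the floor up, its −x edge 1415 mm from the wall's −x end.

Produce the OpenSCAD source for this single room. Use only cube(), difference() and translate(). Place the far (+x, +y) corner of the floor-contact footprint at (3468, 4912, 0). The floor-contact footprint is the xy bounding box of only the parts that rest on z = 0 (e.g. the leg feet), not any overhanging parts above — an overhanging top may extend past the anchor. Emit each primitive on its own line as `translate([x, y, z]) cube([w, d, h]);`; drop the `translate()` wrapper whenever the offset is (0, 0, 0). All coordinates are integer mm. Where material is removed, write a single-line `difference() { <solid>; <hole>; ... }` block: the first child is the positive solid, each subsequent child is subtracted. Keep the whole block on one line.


difference() { translate([338, 192, 0]) cube([3130, 217, 2400]); translate([1753, 192, 0]) cube([919, 217, 2099]); }
translate([338, 4695, 0]) cube([3130, 217, 2400]);
translate([338, 409, 0]) cube([217, 4286, 2400]);
translate([3251, 409, 0]) cube([217, 4286, 2400]);


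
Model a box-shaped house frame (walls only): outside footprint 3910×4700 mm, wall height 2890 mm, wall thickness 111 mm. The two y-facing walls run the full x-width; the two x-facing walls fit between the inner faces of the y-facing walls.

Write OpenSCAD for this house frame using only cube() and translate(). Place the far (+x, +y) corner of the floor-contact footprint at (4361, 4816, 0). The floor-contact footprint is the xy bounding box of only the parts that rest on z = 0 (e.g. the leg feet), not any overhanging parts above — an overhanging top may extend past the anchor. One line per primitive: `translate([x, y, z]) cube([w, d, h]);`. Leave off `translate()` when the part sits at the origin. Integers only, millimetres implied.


translate([451, 116, 0]) cube([3910, 111, 2890]);
translate([451, 4705, 0]) cube([3910, 111, 2890]);
translate([451, 227, 0]) cube([111, 4478, 2890]);
translate([4250, 227, 0]) cube([111, 4478, 2890]);


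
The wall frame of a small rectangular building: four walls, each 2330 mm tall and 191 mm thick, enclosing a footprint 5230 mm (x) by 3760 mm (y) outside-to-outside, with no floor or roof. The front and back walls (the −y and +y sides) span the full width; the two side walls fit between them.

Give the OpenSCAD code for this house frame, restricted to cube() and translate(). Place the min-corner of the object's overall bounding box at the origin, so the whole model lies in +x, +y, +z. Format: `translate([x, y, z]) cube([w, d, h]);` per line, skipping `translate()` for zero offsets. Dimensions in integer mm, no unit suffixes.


cube([5230, 191, 2330]);
translate([0, 3569, 0]) cube([5230, 191, 2330]);
translate([0, 191, 0]) cube([191, 3378, 2330]);
translate([5039, 191, 0]) cube([191, 3378, 2330]);


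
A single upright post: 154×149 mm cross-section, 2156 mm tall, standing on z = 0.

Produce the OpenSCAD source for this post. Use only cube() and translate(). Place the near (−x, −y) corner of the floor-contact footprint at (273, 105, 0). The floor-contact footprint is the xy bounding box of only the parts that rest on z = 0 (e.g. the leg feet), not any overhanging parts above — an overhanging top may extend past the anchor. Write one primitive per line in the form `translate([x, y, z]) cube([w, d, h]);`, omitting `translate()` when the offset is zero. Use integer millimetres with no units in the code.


translate([273, 105, 0]) cube([154, 149, 2156]);


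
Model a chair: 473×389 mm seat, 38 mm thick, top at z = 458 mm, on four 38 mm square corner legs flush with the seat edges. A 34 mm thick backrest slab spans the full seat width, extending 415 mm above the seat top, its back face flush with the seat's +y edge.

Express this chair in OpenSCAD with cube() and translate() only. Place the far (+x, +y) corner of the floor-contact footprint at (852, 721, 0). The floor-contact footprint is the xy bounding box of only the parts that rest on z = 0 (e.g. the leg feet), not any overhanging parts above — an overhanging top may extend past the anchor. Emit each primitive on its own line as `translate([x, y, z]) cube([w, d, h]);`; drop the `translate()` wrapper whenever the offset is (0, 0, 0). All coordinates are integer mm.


translate([379, 332, 420]) cube([473, 389, 38]);
translate([379, 332, 0]) cube([38, 38, 420]);
translate([814, 332, 0]) cube([38, 38, 420]);
translate([379, 683, 0]) cube([38, 38, 420]);
translate([814, 683, 0]) cube([38, 38, 420]);
translate([379, 687, 458]) cube([473, 34, 415]);


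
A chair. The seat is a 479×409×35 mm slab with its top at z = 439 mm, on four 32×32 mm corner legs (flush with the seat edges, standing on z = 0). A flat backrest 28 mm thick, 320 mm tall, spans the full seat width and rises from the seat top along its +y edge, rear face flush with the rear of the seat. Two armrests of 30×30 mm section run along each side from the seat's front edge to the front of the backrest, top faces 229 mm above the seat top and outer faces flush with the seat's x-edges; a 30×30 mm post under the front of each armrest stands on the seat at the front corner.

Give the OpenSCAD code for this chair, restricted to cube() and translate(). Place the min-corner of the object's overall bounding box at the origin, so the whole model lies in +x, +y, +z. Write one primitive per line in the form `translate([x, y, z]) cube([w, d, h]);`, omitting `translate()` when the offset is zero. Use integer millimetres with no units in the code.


translate([0, 0, 404]) cube([479, 409, 35]);
cube([32, 32, 404]);
translate([447, 0, 0]) cube([32, 32, 404]);
translate([0, 377, 0]) cube([32, 32, 404]);
translate([447, 377, 0]) cube([32, 32, 404]);
translate([0, 381, 439]) cube([479, 28, 320]);
translate([0, 0, 638]) cube([30, 381, 30]);
translate([449, 0, 638]) cube([30, 381, 30]);
translate([0, 0, 439]) cube([30, 30, 199]);
translate([449, 0, 439]) cube([30, 30, 199]);


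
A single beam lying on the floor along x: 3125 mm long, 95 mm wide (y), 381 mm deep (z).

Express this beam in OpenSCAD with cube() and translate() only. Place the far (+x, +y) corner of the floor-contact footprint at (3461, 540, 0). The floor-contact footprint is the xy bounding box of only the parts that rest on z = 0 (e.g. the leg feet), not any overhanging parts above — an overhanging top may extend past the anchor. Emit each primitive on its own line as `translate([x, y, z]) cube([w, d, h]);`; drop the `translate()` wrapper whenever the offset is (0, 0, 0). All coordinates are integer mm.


translate([336, 445, 0]) cube([3125, 95, 381]);


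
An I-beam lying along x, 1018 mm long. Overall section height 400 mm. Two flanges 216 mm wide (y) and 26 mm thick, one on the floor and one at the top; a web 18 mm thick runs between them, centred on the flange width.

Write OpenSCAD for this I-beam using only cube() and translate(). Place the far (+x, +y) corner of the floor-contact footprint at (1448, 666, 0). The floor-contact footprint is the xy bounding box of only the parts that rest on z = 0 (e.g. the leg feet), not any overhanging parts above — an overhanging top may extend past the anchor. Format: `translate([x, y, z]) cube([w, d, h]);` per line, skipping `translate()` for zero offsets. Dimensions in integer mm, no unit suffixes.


translate([430, 450, 0]) cube([1018, 216, 26]);
translate([430, 549, 26]) cube([1018, 18, 348]);
translate([430, 450, 374]) cube([1018, 216, 26]);


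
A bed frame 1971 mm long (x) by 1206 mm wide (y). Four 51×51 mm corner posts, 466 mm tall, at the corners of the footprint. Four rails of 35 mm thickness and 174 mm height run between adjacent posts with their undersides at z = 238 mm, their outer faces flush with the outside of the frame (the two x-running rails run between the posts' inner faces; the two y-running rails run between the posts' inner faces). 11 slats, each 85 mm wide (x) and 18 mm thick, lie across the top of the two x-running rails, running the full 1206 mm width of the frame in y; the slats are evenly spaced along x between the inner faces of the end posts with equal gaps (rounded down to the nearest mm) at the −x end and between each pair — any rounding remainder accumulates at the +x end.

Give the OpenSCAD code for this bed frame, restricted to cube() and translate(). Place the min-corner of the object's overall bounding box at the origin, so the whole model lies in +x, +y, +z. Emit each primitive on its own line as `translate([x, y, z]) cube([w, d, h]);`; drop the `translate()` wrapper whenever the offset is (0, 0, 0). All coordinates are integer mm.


// slat z = rail_z + rail_h = 238 + 174 = 412
// slat gap = ⌊(1869 − 11·85) / 12⌋ = 77
cube([51, 51, 466]);
translate([0, 1155, 0]) cube([51, 51, 466]);
translate([1920, 0, 0]) cube([51, 51, 466]);
translate([1920, 1155, 0]) cube([51, 51, 466]);
translate([51, 0, 238]) cube([1869, 35, 174]);
translate([51, 1171, 238]) cube([1869, 35, 174]);
translate([0, 51, 238]) cube([35, 1104, 174]);
translate([1936, 51, 238]) cube([35, 1104, 174]);
translate([128, 0, 412]) cube([85, 1206, 18]);
translate([290, 0, 412]) cube([85, 1206, 18]);
translate([452, 0, 412]) cube([85, 1206, 18]);
translate([614, 0, 412]) cube([85, 1206, 18]);
translate([776, 0, 412]) cube([85, 1206, 18]);
translate([938, 0, 412]) cube([85, 1206, 18]);
translate([1100, 0, 412]) cube([85, 1206, 18]);
translate([1262, 0, 412]) cube([85, 1206, 18]);
translate([1424, 0, 412]) cube([85, 1206, 18]);
translate([1586, 0, 412]) cube([85, 1206, 18]);
translate([1748, 0, 412]) cube([85, 1206, 18]);


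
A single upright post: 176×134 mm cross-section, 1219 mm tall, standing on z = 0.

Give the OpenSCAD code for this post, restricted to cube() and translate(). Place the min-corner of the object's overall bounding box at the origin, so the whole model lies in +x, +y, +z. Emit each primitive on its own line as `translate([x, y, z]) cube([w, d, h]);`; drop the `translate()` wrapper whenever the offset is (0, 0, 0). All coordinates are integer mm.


cube([176, 134, 1219]);


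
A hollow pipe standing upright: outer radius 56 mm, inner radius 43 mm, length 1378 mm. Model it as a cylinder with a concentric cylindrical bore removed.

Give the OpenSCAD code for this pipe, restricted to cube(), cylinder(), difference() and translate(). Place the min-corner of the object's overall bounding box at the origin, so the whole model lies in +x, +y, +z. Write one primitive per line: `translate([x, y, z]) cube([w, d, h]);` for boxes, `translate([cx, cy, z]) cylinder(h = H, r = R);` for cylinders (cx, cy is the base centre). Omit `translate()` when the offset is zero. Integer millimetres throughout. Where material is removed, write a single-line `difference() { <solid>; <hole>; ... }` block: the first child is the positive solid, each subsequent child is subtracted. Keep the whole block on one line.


difference() { translate([56, 56, 0]) cylinder(h = 1378, r = 56); translate([56, 56, 0]) cylinder(h = 1378, r = 43); }


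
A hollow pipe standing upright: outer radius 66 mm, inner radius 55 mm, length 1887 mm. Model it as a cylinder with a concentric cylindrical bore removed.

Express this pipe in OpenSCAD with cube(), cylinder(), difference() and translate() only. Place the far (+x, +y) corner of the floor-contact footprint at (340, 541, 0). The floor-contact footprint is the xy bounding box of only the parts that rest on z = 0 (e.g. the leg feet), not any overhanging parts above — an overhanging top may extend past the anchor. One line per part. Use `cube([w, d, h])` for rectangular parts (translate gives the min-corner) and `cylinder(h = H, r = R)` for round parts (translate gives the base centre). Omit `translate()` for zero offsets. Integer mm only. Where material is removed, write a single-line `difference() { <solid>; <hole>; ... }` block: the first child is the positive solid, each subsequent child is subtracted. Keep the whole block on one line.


difference() { translate([274, 475, 0]) cylinder(h = 1887, r = 66); translate([274, 475, 0]) cylinder(h = 1887, r = 55); }


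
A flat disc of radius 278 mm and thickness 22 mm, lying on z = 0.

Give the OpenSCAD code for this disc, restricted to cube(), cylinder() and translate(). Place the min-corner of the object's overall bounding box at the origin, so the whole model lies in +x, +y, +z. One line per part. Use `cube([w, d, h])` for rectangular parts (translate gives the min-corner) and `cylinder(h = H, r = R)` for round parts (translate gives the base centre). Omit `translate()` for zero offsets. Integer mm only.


translate([278, 278, 0]) cylinder(h = 22, r = 278);


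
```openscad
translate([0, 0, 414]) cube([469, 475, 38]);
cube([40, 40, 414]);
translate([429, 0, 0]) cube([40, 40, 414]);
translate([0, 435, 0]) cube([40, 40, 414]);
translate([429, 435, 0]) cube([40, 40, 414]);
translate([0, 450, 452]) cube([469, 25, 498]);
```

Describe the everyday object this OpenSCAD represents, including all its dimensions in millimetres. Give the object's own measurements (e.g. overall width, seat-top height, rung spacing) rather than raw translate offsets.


A chair. The seat is a 469×475×38 mm slab with its top at z = 452 mm, on four 40×40 mm corner legs (flush with the seat edges, standing on z = 0). A flat backrest 25 mm thick, 498 mm tall, spans the full seat width and rises from the seat top along its +y edge, rear face flush with the rear of the seat.


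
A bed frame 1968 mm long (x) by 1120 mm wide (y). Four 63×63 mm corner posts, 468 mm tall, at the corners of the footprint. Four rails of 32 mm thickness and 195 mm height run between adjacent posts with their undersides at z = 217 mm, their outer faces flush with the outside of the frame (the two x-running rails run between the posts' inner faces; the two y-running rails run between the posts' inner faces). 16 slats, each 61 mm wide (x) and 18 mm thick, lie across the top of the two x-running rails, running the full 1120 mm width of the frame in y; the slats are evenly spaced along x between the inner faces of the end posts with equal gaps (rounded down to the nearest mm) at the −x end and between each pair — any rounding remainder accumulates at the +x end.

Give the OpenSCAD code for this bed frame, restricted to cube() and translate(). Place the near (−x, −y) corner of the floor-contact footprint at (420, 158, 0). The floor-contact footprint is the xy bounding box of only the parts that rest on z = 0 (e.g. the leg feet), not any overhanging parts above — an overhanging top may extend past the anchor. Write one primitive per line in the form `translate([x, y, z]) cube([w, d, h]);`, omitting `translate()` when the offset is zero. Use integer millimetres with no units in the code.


translate([420, 158, 0]) cube([63, 63, 468]);
translate([420, 1215, 0]) cube([63, 63, 468]);
translate([2325, 158, 0]) cube([63, 63, 468]);
translate([2325, 1215, 0]) cube([63, 63, 468]);
translate([483, 158, 217]) cube([1842, 32, 195]);
translate([483, 1246, 217]) cube([1842, 32, 195]);
translate([420, 221, 217]) cube([32, 994, 195]);
translate([2356, 221, 217]) cube([32, 994, 195]);
translate([533, 158, 412]) cube([61, 1120, 18]);
translate([644, 158, 412]) cube([61, 1120, 18]);
translate([755, 158, 412]) cube([61, 1120, 18]);
translate([866, 158, 412]) cube([61, 1120, 18]);
translate([977, 158, 412]) cube([61, 1120, 18]);
translate([1088, 158, 412]) cube([61, 1120, 18]);
translate([1199, 158, 412]) cube([61, 1120, 18]);
translate([1310, 158, 412]) cube([61, 1120, 18]);
translate([1421, 158, 412]) cube([61, 1120, 18]);
translate([1532, 158, 412]) cube([61, 1120, 18]);
translate([1643, 158, 412]) cube([61, 1120, 18]);
translate([1754, 158, 412]) cube([61, 1120, 18]);
translate([1865, 158, 412]) cube([61, 1120, 18]);
translate([1976, 158, 412]) cube([61, 1120, 18]);
translate([2087, 158, 412]) cube([61, 1120, 18]);
translate([2198, 158, 412]) cube([61, 1120, 18]);


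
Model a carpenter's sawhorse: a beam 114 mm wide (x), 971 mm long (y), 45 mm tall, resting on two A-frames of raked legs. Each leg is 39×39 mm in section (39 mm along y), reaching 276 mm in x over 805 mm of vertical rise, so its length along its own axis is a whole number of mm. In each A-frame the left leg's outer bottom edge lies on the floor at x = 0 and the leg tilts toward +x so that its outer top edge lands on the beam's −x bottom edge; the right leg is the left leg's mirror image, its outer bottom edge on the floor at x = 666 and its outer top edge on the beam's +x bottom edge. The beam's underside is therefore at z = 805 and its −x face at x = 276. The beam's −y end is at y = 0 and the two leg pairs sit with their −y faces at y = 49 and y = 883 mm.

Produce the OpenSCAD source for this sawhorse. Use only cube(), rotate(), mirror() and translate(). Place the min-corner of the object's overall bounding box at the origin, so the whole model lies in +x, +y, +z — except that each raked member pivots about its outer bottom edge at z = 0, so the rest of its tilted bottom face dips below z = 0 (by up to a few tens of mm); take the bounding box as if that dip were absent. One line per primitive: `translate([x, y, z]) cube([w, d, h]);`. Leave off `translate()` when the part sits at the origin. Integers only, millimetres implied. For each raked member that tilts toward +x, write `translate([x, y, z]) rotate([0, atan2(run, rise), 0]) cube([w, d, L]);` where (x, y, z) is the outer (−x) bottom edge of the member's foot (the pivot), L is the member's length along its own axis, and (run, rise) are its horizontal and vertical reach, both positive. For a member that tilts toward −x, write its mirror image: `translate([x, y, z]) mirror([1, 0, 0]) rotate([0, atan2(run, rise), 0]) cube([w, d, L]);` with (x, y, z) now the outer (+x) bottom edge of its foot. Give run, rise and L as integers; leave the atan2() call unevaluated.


translate([276, 0, 805]) cube([114, 971, 45]);
translate([0, 49, 0]) rotate([0, atan2(276, 805), 0]) cube([39, 39, 851]);
translate([666, 49, 0]) mirror([1, 0, 0]) rotate([0, atan2(276, 805), 0]) cube([39, 39, 851]);
translate([0, 883, 0]) rotate([0, atan2(276, 805), 0]) cube([39, 39, 851]);
translate([666, 883, 0]) mirror([1, 0, 0]) rotate([0, atan2(276, 805), 0]) cube([39, 39, 851]);


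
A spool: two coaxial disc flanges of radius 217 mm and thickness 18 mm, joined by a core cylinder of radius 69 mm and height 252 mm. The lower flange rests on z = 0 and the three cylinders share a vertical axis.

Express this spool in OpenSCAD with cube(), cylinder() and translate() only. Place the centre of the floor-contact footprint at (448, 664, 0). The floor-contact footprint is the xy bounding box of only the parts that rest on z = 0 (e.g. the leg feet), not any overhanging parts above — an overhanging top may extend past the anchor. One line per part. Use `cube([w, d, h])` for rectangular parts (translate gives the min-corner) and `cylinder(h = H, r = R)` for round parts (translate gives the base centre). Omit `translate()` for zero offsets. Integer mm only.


translate([448, 664, 0]) cylinder(h = 18, r = 217);
translate([448, 664, 18]) cylinder(h = 252, r = 69);
translate([448, 664, 270]) cylinder(h = 18, r = 217);


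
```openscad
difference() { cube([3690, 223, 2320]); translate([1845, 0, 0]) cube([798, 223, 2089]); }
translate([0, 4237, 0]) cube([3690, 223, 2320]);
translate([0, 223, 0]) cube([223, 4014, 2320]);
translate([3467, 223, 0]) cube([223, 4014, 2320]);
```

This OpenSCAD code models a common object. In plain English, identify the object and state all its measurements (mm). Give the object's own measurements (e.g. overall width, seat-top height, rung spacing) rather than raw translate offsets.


A single room: four walls, each 2320 mm tall and 223 mm thick, enclosing an outside footprint 3690×4460 mm (x × y), no floor or roof. The front and back walls (−y and +y sides) run the full x-width; the side walls fit between their inner faces. A door opening 798 mm wide and 2089 mm tall is cut through the front wall from the floor up, its −x edge 1845 mm from the wall's −x end.


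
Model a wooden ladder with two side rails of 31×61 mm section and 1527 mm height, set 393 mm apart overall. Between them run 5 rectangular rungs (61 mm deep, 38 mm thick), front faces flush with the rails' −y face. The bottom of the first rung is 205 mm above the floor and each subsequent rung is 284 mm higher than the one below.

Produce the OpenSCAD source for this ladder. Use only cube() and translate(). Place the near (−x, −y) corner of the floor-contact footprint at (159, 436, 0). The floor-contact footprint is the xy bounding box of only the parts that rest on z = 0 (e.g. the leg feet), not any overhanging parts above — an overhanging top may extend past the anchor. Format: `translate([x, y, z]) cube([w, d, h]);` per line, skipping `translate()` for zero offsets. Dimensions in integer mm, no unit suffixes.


translate([159, 436, 0]) cube([31, 61, 1527]);
translate([521, 436, 0]) cube([31, 61, 1527]);
translate([190, 436, 205]) cube([331, 61, 38]);
translate([190, 436, 489]) cube([331, 61, 38]);
translate([190, 436, 773]) cube([331, 61, 38]);
translate([190, 436, 1057]) cube([331, 61, 38]);
translate([190, 436, 1341]) cube([331, 61, 38]);


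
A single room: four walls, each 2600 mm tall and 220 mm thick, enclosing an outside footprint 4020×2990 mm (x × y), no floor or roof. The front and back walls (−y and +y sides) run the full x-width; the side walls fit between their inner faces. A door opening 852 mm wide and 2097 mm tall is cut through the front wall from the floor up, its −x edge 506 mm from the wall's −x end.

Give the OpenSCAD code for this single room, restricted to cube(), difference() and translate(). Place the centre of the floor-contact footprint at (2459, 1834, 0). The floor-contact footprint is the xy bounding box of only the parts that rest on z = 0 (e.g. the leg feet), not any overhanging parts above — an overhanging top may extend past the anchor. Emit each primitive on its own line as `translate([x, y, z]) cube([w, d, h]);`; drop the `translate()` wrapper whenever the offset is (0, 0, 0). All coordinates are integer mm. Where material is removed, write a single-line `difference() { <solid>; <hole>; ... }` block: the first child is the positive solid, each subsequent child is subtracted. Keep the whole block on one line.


difference() { translate([449, 339, 0]) cube([4020, 220, 2600]); translate([955, 339, 0]) cube([852, 220, 2097]); }
translate([449, 3109, 0]) cube([4020, 220, 2600]);
translate([449, 559, 0]) cube([220, 2550, 2600]);
translate([4249, 559, 0]) cube([220, 2550, 2600]);


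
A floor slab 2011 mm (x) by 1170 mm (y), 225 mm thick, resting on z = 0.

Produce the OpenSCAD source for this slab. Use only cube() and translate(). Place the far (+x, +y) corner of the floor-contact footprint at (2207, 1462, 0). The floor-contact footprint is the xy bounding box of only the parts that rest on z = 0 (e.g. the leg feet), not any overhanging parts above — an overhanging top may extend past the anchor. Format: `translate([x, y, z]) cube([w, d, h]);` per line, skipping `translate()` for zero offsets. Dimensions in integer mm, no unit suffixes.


translate([196, 292, 0]) cube([2011, 1170, 225]);


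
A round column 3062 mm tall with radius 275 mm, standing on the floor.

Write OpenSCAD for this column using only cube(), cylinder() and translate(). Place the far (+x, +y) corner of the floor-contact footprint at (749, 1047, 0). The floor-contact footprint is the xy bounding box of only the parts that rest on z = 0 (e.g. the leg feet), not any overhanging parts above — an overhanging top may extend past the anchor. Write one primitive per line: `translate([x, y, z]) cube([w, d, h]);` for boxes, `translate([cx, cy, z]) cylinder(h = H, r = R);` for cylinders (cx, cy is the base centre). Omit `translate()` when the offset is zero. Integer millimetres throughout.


translate([474, 772, 0]) cylinder(h = 3062, r = 275);


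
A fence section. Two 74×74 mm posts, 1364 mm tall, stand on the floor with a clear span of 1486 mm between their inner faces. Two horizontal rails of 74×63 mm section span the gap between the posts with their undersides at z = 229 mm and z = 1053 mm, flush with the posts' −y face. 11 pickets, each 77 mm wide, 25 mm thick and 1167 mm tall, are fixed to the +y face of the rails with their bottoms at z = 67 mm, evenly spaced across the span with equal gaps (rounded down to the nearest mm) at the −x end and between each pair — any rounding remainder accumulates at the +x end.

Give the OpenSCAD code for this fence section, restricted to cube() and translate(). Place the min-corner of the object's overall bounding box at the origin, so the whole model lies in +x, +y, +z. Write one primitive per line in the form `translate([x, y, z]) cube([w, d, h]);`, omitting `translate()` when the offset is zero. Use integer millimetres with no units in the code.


cube([74, 74, 1364]);
translate([1560, 0, 0]) cube([74, 74, 1364]);
translate([74, 0, 229]) cube([1486, 74, 63]);
translate([74, 0, 1053]) cube([1486, 74, 63]);
translate([127, 74, 67]) cube([77, 25, 1167]);
translate([257, 74, 67]) cube([77, 25, 1167]);
translate([387, 74, 67]) cube([77, 25, 1167]);
translate([517, 74, 67]) cube([77, 25, 1167]);
translate([647, 74, 67]) cube([77, 25, 1167]);
translate([777, 74, 67]) cube([77, 25, 1167]);
translate([907, 74, 67]) cube([77, 25, 1167]);
translate([1037, 74, 67]) cube([77, 25, 1167]);
translate([1167, 74, 67]) cube([77, 25, 1167]);
translate([1297, 74, 67]) cube([77, 25, 1167]);
translate([1427, 74, 67]) cube([77, 25, 1167]);


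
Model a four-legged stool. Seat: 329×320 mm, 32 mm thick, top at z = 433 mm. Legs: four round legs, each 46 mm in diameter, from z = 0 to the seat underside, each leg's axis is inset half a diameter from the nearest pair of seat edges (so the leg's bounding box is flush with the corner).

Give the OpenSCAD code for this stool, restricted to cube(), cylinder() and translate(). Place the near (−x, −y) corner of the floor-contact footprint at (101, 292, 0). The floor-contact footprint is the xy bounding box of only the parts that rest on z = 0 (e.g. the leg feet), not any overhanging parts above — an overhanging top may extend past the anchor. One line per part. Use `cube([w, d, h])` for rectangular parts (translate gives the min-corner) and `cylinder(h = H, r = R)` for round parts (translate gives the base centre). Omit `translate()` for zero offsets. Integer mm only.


translate([101, 292, 401]) cube([329, 320, 32]);
translate([124, 315, 0]) cylinder(h = 401, r = 23);
translate([407, 315, 0]) cylinder(h = 401, r = 23);
translate([124, 589, 0]) cylinder(h = 401, r = 23);
translate([407, 589, 0]) cylinder(h = 401, r = 23);


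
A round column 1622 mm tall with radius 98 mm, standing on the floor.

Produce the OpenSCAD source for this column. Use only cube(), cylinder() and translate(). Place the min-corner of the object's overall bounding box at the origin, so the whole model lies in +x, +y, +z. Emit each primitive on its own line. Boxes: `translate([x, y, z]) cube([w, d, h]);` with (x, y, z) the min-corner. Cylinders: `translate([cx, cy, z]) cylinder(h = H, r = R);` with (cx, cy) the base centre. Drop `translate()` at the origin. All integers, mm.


translate([98, 98, 0]) cylinder(h = 1622, r = 98);


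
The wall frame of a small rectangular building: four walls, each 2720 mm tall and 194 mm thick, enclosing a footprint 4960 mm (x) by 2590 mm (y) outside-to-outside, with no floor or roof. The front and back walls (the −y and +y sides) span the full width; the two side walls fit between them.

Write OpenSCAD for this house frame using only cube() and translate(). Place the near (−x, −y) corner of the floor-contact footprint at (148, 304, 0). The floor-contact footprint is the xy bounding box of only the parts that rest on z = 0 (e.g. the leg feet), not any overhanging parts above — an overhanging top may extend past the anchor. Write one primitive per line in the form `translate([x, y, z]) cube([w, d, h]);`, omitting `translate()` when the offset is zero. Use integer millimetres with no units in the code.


translate([148, 304, 0]) cube([4960, 194, 2720]);
translate([148, 2700, 0]) cube([4960, 194, 2720]);
translate([148, 498, 0]) cube([194, 2202, 2720]);
translate([4914, 498, 0]) cube([194, 2202, 2720]);


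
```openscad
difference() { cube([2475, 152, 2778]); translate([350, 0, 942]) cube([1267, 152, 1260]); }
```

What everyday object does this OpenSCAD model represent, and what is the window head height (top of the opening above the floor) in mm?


A wall with a window opening. The window head height is 2202 mm.

A wall with a rectangular opening subtracted — a window. Sill at z = 942, opening 1260 mm tall, so the head is at 942 + 1260 = 2202 mm.


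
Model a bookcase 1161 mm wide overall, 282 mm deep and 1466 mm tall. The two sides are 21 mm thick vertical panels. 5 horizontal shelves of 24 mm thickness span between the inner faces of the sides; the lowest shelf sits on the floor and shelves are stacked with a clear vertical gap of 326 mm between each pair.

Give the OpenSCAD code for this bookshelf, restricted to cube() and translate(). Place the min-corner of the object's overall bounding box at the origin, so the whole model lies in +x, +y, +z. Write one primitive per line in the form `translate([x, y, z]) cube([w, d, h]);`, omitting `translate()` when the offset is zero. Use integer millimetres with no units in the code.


cube([21, 282, 1466]);
translate([1140, 0, 0]) cube([21, 282, 1466]);
translate([21, 0, 0]) cube([1119, 282, 24]);
translate([21, 0, 350]) cube([1119, 282, 24]);
translate([21, 0, 700]) cube([1119, 282, 24]);
translate([21, 0, 1050]) cube([1119, 282, 24]);
translate([21, 0, 1400]) cube([1119, 282, 24]);


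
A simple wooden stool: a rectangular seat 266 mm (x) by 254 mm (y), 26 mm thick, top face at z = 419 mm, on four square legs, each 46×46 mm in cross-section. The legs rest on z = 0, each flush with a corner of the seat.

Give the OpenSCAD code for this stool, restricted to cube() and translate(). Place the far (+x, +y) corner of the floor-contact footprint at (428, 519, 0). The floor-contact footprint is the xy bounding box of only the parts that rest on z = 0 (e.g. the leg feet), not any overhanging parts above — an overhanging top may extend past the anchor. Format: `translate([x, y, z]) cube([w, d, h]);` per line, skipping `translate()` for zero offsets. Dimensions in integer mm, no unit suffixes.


// leg_h = 419 - 26 = 393
translate([162, 265, 393]) cube([266, 254, 26]);
translate([162, 265, 0]) cube([46, 46, 393]);
translate([382, 265, 0]) cube([46, 46, 393]);
translate([162, 473, 0]) cube([46, 46, 393]);
translate([382, 473, 0]) cube([46, 46, 393]);


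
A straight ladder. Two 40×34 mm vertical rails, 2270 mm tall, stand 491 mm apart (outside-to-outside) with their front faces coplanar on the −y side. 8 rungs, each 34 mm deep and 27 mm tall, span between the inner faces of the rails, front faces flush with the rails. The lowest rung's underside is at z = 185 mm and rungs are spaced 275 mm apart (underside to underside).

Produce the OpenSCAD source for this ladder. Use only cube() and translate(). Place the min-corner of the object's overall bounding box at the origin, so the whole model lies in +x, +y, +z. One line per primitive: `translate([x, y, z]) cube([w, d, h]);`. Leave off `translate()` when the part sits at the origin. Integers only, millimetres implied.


// rung span = 491 - 2*40 = 411
// rung[k] z = 185 + k*275
cube([40, 34, 2270]);
translate([451, 0, 0]) cube([40, 34, 2270]);
translate([40, 0, 185]) cube([411, 34, 27]);
translate([40, 0, 460]) cube([411, 34, 27]);
translate([40, 0, 735]) cube([411, 34, 27]);
translate([40, 0, 1010]) cube([411, 34, 27]);
translate([40, 0, 1285]) cube([411, 34, 27]);
translate([40, 0, 1560]) cube([411, 34, 27]);
translate([40, 0, 1835]) cube([411, 34, 27]);
translate([40, 0, 2110]) cube([411, 34, 27]);


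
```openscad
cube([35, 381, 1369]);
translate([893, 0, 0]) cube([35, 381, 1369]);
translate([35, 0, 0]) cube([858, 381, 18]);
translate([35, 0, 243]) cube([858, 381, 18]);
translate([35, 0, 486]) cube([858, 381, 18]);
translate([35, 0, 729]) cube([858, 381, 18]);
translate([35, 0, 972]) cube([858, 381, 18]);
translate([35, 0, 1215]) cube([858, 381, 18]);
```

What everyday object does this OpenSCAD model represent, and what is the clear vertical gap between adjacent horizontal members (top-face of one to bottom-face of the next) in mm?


A bookshelf. The clear shelf gap is 225 mm.

Two tall side panels with 6 horizontal boards between them — a bookshelf. The first two shelf undersides are at z = 0 and z = 243; with shelf thickness 18, the clear gap is 243 − 0 − 18 = 225 mm.


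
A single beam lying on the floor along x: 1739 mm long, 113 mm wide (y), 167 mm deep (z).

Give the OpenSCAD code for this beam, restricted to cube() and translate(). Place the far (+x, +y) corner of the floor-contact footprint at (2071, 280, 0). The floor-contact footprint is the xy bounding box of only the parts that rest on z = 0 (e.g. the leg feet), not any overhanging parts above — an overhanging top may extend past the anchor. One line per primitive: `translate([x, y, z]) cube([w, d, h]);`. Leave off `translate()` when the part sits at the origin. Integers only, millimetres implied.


translate([332, 167, 0]) cube([1739, 113, 167]);


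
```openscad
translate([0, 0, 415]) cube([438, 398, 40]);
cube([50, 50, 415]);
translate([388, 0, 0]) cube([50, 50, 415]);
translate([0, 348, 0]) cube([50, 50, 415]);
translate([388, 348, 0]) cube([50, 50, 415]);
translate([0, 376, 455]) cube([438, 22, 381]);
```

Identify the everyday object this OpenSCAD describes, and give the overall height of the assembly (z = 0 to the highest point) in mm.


A chair. The overall height is 836 mm.

A slab on four corner posts with a tall panel at the back — a chair. The seat slab sits at z = 415 with thickness 40, and the 381 mm backrest starts at the seat top, so the overall height is 415 + 40 + 381 = 836 mm.


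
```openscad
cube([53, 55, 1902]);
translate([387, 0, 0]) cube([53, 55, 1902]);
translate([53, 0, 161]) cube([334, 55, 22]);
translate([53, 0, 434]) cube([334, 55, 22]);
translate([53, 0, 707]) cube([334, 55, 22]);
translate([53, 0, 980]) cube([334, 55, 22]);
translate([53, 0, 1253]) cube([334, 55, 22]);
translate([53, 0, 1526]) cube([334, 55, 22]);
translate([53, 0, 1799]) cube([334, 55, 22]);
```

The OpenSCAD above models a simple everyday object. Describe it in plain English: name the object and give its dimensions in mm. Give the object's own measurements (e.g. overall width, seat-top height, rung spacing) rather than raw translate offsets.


A straight ladder. Two 53×55 mm vertical rails, 1902 mm tall, stand 440 mm apart (outside-to-outside) with their front faces coplanar on the −y side. 7 rungs, each 55 mm deep and 22 mm tall, span between the inner faces of the rails, front faces flush with the rails. The lowest rung's underside is at z = 161 mm and rungs are spaced 273 mm apart (underside to underside).


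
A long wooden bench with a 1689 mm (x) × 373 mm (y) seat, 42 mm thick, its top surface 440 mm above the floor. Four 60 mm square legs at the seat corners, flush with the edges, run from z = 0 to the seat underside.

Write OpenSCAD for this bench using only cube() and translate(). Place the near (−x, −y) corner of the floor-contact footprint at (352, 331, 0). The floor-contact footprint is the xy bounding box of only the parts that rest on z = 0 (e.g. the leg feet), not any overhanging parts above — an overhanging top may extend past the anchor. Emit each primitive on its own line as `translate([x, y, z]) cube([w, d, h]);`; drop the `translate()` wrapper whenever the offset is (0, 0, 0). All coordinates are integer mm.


translate([352, 331, 398]) cube([1689, 373, 42]);
translate([352, 331, 0]) cube([60, 60, 398]);
translate([352, 644, 0]) cube([60, 60, 398]);
translate([1981, 331, 0]) cube([60, 60, 398]);
translate([1981, 644, 0]) cube([60, 60, 398]);


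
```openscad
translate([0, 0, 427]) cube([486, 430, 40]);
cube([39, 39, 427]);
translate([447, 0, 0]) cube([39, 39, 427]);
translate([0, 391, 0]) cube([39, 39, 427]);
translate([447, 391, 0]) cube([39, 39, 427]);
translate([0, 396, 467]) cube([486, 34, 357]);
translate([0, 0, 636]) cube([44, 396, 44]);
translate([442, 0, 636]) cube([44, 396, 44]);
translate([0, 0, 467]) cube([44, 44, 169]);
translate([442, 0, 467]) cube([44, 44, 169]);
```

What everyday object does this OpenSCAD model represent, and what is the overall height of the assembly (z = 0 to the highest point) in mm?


A chair. The overall height is 824 mm.

A slab on four corner posts with a tall panel at the back — a chair. The seat slab sits at z = 427 with thickness 40, and the 357 mm backrest starts at the seat top, so the overall height is 427 + 40 + 357 = 824 mm.


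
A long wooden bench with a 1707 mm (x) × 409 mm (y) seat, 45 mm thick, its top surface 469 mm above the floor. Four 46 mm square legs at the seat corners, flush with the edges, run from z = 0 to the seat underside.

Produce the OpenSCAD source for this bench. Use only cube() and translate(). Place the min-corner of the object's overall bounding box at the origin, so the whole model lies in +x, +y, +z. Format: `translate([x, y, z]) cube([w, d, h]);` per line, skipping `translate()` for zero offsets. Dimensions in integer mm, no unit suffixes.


translate([0, 0, 424]) cube([1707, 409, 45]);
cube([46, 46, 424]);
translate([0, 363, 0]) cube([46, 46, 424]);
translate([1661, 0, 0]) cube([46, 46, 424]);
translate([1661, 363, 0]) cube([46, 46, 424]);


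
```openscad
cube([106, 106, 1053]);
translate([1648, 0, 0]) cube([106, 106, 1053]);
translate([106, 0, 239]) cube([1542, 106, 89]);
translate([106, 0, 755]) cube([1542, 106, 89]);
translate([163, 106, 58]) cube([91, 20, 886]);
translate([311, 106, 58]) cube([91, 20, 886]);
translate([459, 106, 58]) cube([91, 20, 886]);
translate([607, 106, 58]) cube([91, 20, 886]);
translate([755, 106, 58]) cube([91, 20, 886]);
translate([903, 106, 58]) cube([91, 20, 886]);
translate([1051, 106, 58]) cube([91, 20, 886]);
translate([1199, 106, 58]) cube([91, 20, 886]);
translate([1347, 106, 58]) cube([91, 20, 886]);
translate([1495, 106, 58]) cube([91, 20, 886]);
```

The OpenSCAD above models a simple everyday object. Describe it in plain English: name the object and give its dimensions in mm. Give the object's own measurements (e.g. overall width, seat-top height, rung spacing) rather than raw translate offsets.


A fence section. Two 106×106 mm posts, 1053 mm tall, stand on the floor with a clear span of 1542 mm between their inner faces. Two horizontal rails of 106×89 mm section span the gap between the posts with their undersides at z = 239 mm and z = 755 mm, flush with the posts' −y face. 10 pickets, each 91 mm wide, 20 mm thick and 886 mm tall, are fixed to the +y face of the rails with their bottoms at z = 58 mm, spaced across the span with a 57 mm gap after the −x post and between neighbouring pickets, with 62 mm left before the +x post.
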